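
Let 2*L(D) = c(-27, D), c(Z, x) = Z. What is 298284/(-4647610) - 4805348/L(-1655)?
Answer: 22333379391446/62742735 ≈ 3.5595e+5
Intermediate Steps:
L(D) = -27/2 (L(D) = (½)*(-27) = -27/2)
298284/(-4647610) - 4805348/L(-1655) = 298284/(-4647610) - 4805348/(-27/2) = 298284*(-1/4647610) - 4805348*(-2/27) = -149142/2323805 + 9610696/27 = 22333379391446/62742735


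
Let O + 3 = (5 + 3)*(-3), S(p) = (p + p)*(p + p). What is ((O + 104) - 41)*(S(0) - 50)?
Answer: -1800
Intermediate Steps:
S(p) = 4*p² (S(p) = (2*p)*(2*p) = 4*p²)
O = -27 (O = -3 + (5 + 3)*(-3) = -3 + 8*(-3) = -3 - 24 = -27)
((O + 104) - 41)*(S(0) - 50) = ((-27 + 104) - 41)*(4*0² - 50) = (77 - 41)*(4*0 - 50) = 36*(0 - 50) = 36*(-50) = -1800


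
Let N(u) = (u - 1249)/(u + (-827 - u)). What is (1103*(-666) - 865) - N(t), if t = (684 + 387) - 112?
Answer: -608228191/827 ≈ -7.3546e+5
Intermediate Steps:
t = 959 (t = 1071 - 112 = 959)
N(u) = 1249/827 - u/827 (N(u) = (-1249 + u)/(-827) = (-1249 + u)*(-1/827) = 1249/827 - u/827)
(1103*(-666) - 865) - N(t) = (1103*(-666) - 865) - (1249/827 - 1/827*959) = (-734598 - 865) - (1249/827 - 959/827) = -735463 - 1*290/827 = -735463 - 290/827 = -608228191/827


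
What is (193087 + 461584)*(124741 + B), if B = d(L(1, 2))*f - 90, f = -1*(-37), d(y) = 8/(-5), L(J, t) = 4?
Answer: 407833191489/5 ≈ 8.1567e+10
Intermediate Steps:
d(y) = -8/5 (d(y) = 8*(-1/5) = -8/5)
f = 37
B = -746/5 (B = -8/5*37 - 90 = -296/5 - 90 = -746/5 ≈ -149.20)
(193087 + 461584)*(124741 + B) = (193087 + 461584)*(124741 - 746/5) = 654671*(622959/5) = 407833191489/5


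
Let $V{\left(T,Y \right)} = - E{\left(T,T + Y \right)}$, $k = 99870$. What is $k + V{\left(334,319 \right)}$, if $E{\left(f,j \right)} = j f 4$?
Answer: $-772538$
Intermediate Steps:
$E{\left(f,j \right)} = 4 f j$ ($E{\left(f,j \right)} = f j 4 = 4 f j$)
$V{\left(T,Y \right)} = - 4 T \left(T + Y\right)$
$k + V{\left(334,319 \right)} = 99870 - 1336 \left(334 + 319\right) = 99870 - 1336 \cdot 653 = 99870 - 872408 = -772538$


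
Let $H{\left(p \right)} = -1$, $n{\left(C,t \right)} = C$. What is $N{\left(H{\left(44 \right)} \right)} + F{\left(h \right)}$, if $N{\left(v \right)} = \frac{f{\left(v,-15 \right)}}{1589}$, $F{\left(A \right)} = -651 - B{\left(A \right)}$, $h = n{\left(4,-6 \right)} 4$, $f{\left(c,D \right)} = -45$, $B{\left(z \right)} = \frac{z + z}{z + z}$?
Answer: $- \frac{1036073}{1589} \approx -652.03$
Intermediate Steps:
$B{\left(z \right)} = 1$ ($B{\left(z \right)} = \frac{2 z}{2 z} = 2 z \frac{1}{2 z} = 1$)
$h = 16$ ($h = 4 \cdot 4 = 16$)
$F{\left(A \right)} = -652$ ($F{\left(A \right)} = -651 - 1 = -652$)
$N{\left(v \right)} = - \frac{45}{1589}$
$N{\left(H{\left(44 \right)} \right)} + F{\left(h \right)} = - \frac{45}{1589} - 652 = - \frac{1036073}{1589}$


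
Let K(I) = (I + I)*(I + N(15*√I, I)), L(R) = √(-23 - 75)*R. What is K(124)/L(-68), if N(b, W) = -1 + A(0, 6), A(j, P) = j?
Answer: 3813*I*√2/119 ≈ 45.314*I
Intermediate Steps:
L(R) = 7*I*R*√2 (L(R) = √(-98)*R = (7*I*√2)*R = 7*I*R*√2)
N(b, W) = -1 (N(b, W) = -1 + 0 = -1)
K(I) = 2*I*(-1 + I) (K(I) = (I + I)*(I - 1) = (2*I)*(-1 + I) = 2*I*(-1 + I))
K(124)/L(-68) = (2*124*(-1 + 124))/((7*I*(-68)*√2)) = (2*124*123)/((-476*I*√2)) = 30504*(I*√2/952) = 3813*I*√2/119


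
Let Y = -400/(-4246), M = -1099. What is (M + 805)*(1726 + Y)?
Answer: -1077362412/2123 ≈ -5.0747e+5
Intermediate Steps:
Y = 200/2123 (Y = -400*(-1/4246) = 200/2123 ≈ 0.094206)
(M + 805)*(1726 + Y) = (-1099 + 805)*(1726 + 200/2123) = -294*3664498/2123 = -1077362412/2123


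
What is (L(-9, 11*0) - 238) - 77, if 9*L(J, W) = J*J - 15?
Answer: -923/3 ≈ -307.67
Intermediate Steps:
L(J, W) = -5/3 + J**2/9 (L(J, W) = (J*J - 15)/9 = (J**2 - 15)/9 = (-15 + J**2)/9 = -5/3 + J**2/9)
(L(-9, 11*0) - 238) - 77 = ((-5/3 + (1/9)*(-9)**2) - 238) - 77 = ((-5/3 + (1/9)*81) - 238) - 77 = ((-5/3 + 9) - 238) - 77 = (22/3 - 238) - 77 = -692/3 - 77 = -923/3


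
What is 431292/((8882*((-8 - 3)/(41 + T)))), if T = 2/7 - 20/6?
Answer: -57289954/341957 ≈ -167.54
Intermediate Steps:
T = -64/21 (T = 2*(1/7) - 20*1/6 = 2/7 - 10/3 = -64/21 ≈ -3.0476)
431292/((8882*((-8 - 3)/(41 + T)))) = 431292/((8882*((-8 - 3)/(41 - 64/21)))) = 431292/((8882*(-11/797/21))) = 431292/((8882*(-11*21/797))) = 431292/((8882*(-231/797))) = 431292/(-2051742/797) = 431292*(-797/2051742) = -57289954/341957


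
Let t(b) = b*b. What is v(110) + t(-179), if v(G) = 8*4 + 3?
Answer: 32076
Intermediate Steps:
t(b) = b²
v(G) = 35 (v(G) = 32 + 3 = 35)
v(110) + t(-179) = 35 + (-179)² = 35 + 32041 = 32076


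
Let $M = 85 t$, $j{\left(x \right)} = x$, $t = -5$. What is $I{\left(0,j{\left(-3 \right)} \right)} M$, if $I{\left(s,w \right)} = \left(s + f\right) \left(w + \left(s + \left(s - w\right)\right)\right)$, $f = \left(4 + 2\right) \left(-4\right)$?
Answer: $0$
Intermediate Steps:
$f = -24$ ($f = 6 \left(-4\right) = -24$)
$I{\left(s,w \right)} = 2 s \left(-24 + s\right)$ ($I{\left(s,w \right)} = \left(s - 24\right) \left(w + \left(s + \left(s - w\right)\right)\right) = \left(-24 + s\right) \left(w + \left(- w + 2 s\right)\right) = \left(-24 + s\right) 2 s = 2 s \left(-24 + s\right)$)
$M = -425$ ($M = 85 \left(-5\right) = -425$)
$I{\left(0,j{\left(-3 \right)} \right)} M = 2 \cdot 0 \left(-24 + 0\right) \left(-425\right) = 2 \cdot 0 \left(-24\right) \left(-425\right) = 0 \left(-425\right) = 0$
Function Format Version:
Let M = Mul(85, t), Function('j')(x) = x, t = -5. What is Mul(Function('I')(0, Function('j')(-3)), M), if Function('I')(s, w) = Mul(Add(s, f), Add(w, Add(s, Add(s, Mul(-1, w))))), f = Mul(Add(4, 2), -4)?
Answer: 0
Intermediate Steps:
f = -24 (f = Mul(6, -4) = -24)
Function('I')(s, w) = Mul(2, s, Add(-24, s)) (Function('I')(s, w) = Mul(Add(s, -24), Add(w, Add(s, Add(s, Mul(-1, w))))) = Mul(Add(-24, s), Add(w, Add(Mul(-1, w), Mul(2, s)))) = Mul(Add(-24, s), Mul(2, s)) = Mul(2, s, Add(-24, s)))
M = -425 (M = Mul(85, -5) = -425)
Mul(Function('I')(0, Function('j')(-3)), M) = Mul(Mul(2, 0, Add(-24, 0)), -425) = Mul(Mul(2, 0, -24), -425) = Mul(0, -425) = 0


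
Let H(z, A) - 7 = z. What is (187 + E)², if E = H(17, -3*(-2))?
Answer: 44521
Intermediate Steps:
H(z, A) = 7 + z
E = 24 (E = 7 + 17 = 24)
(187 + E)² = (187 + 24)² = 211² = 44521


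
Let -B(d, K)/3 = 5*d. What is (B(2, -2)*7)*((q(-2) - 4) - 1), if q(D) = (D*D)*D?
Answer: 2730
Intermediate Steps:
q(D) = D³ (q(D) = D²*D = D³)
B(d, K) = -15*d
(B(2, -2)*7)*((q(-2) - 4) - 1) = (-15*2*7)*(((-2)³ - 4) - 1) = (-30*7)*((-8 - 4) - 1) = -210*(-12 - 1) = -210*(-13) = 2730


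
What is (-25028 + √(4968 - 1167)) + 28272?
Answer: 3244 + √3801 ≈ 3305.7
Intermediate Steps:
(-25028 + √(4968 - 1167)) + 28272 = (-25028 + √3801) + 28272 = 3244 + √3801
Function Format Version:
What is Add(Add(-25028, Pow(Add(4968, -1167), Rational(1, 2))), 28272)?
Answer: Add(3244, Pow(3801, Rational(1, 2))) ≈ 3305.7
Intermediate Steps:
Add(Add(-25028, Pow(Add(4968, -1167), Rational(1, 2))), 28272) = Add(Add(-25028, Pow(3801, Rational(1, 2))), 28272) = Add(3244, Pow(3801, Rational(1, 2)))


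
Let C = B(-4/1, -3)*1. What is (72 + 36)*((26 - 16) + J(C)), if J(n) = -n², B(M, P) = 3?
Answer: 108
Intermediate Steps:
C = 3 (C = 3*1 = 3)
(72 + 36)*((26 - 16) + J(C)) = (72 + 36)*((26 - 16) - 1*3²) = 108*(10 - 1*9) = 108*(10 - 9) = 108*1 = 108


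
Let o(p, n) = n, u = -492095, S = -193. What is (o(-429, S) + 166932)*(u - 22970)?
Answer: -85881423035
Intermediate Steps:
(o(-429, S) + 166932)*(u - 22970) = (-193 + 166932)*(-492095 - 22970) = 166739*(-515065) = -85881423035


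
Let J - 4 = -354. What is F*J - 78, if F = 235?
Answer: -82328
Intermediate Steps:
J = -350 (J = 4 - 354 = -350)
F*J - 78 = 235*(-350) - 78 = -82250 - 78 = -82328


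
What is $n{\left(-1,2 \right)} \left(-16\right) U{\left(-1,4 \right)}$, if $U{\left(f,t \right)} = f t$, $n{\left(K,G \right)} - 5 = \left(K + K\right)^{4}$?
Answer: $1344$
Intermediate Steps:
$n{\left(K,G \right)} = 5 + 16 K^{4}$ ($n{\left(K,G \right)} = 5 + \left(K + K\right)^{4} = 5 + \left(2 K\right)^{4} = 5 + 16 K^{4}$)
$n{\left(-1,2 \right)} \left(-16\right) U{\left(-1,4 \right)} = \left(5 + 16 \left(-1\right)^{4}\right) \left(-16\right) \left(\left(-1\right) 4\right) = \left(5 + 16 \cdot 1\right) \left(-16\right) \left(-4\right) = \left(5 + 16\right) \left(-16\right) \left(-4\right) = 21 \left(-16\right) \left(-4\right) = \left(-336\right) \left(-4\right) = 1344$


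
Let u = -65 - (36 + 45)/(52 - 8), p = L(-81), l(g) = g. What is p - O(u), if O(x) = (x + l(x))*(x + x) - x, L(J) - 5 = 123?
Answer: -2154970/121 ≈ -17810.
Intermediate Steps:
L(J) = 128 (L(J) = 5 + 123 = 128)
p = 128
u = -2941/44 (u = -65 - 81/44 = -2941/44 ≈ -66.841)
O(x) = -x + 4*x**2 (O(x) = (x + x)*(x + x) - x = (2*x)*(2*x) - x = 4*x**2 - x = -x + 4*x**2)
p - O(u) = 128 - (-2941)*(-1 + 4*(-2941/44))/44 = 128 - (-2941)*(-1 - 2941/11)/44 = 128 - (-2941)*(-2952)/(44*11) = 128 - 1*2170458/121 = 128 - 2170458/121 = -2154970/121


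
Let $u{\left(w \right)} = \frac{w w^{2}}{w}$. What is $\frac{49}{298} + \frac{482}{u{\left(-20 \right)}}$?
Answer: $\frac{40809}{29800} \approx 1.3694$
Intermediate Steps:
$u{\left(w \right)} = w^{2}$ ($u{\left(w \right)} = \frac{w^{3}}{w} = w^{2}$)
$\frac{49}{298} + \frac{482}{u{\left(-20 \right)}} = \frac{49}{298} + \frac{482}{\left(-20\right)^{2}} = 49 \cdot \frac{1}{298} + \frac{482}{400} = \frac{49}{298} + 482 \cdot \frac{1}{400} = \frac{49}{298} + \frac{241}{200} = \frac{40809}{29800}$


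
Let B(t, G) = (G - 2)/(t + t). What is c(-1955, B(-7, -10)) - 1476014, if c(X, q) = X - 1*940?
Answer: -1478909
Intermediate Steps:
B(t, G) = (-2 + G)/(2*t) (B(t, G) = (-2 + G)/((2*t)) = (-2 + G)*(1/(2*t)) = (-2 + G)/(2*t))
c(X, q) = -940 + X (c(X, q) = X - 940 = -940 + X)
c(-1955, B(-7, -10)) - 1476014 = (-940 - 1955) - 1476014 = -2895 - 1476014 = -1478909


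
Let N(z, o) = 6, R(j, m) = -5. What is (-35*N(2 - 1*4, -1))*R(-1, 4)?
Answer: 1050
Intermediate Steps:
(-35*N(2 - 1*4, -1))*R(-1, 4) = -35*6*(-5) = -210*(-5) = 1050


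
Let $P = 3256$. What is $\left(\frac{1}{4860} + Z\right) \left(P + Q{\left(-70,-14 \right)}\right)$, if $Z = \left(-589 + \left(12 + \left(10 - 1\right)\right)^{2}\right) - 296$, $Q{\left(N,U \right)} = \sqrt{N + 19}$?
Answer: $- \frac{1756480946}{1215} - \frac{2157839 i \sqrt{51}}{4860} \approx -1.4457 \cdot 10^{6} - 3170.8 i$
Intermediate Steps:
$Q{\left(N,U \right)} = \sqrt{19 + N}$
$Z = -444$ ($Z = \left(-589 + \left(12 + \left(10 - 1\right)\right)^{2}\right) - 296 = \left(-589 + \left(12 + 9\right)^{2}\right) - 296 = \left(-589 + 21^{2}\right) - 296 = \left(-589 + 441\right) - 296 = -148 - 296 = -444$)
$\left(\frac{1}{4860} + Z\right) \left(P + Q{\left(-70,-14 \right)}\right) = \left(\frac{1}{4860} - 444\right) \left(3256 + \sqrt{19 - 70}\right) = \left(\frac{1}{4860} - 444\right) \left(3256 + \sqrt{-51}\right) = - \frac{2157839 \left(3256 + i \sqrt{51}\right)}{4860} = - \frac{1756480946}{1215} - \frac{2157839 i \sqrt{51}}{4860}$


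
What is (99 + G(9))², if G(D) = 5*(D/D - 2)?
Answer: 8836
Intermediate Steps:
G(D) = -5 (G(D) = 5*(1 - 2) = 5*(-1) = -5)
(99 + G(9))² = (99 - 5)² = 94² = 8836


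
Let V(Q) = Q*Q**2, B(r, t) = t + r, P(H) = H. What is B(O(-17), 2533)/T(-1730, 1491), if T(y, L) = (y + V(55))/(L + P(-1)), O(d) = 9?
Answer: 5084/221 ≈ 23.005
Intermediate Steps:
B(r, t) = r + t
V(Q) = Q**3
T(y, L) = (166375 + y)/(-1 + L) (T(y, L) = (y + 55**3)/(L - 1) = (y + 166375)/(-1 + L) = (166375 + y)/(-1 + L))
B(O(-17), 2533)/T(-1730, 1491) = (9 + 2533)/(((166375 - 1730)/(-1 + 1491))) = 2542/((164645/1490)) = 2542/(((1/1490)*164645)) = 2542/(221/2) = 2542*(2/221) = 5084/221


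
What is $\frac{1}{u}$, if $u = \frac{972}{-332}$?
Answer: $- \frac{83}{243} \approx -0.34156$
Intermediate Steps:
$u = - \frac{243}{83}$ ($u = 972 \left(- \frac{1}{332}\right) = - \frac{243}{83} \approx -2.9277$)
$\frac{1}{u} = \frac{1}{- \frac{243}{83}} = - \frac{83}{243}$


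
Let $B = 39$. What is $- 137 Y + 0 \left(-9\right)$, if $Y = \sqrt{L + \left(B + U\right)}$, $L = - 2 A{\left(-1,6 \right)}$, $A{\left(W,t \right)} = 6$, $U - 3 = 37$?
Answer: $- 137 \sqrt{67} \approx -1121.4$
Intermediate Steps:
$U = 40$ ($U = 3 + 37 = 40$)
$L = -12$ ($L = \left(-2\right) 6 = -12$)
$Y = \sqrt{67}$ ($Y = \sqrt{-12 + \left(39 + 40\right)} = \sqrt{-12 + 79} = \sqrt{67} \approx 8.1853$)
$- 137 Y + 0 \left(-9\right) = - 137 \sqrt{67} + 0 \left(-9\right) = - 137 \sqrt{67} + 0 = - 137 \sqrt{67}$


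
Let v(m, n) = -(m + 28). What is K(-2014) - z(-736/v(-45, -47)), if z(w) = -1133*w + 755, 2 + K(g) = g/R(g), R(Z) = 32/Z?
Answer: 10464777/136 ≈ 76947.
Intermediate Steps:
v(m, n) = -28 - m (v(m, n) = -(28 + m) = -28 - m)
K(g) = -2 + g²/32 (K(g) = -2 + g/((32/g)) = -2 + g*(g/32) = -2 + g²/32)
z(w) = 755 - 1133*w
K(-2014) - z(-736/v(-45, -47)) = (-2 + (1/32)*(-2014)²) - (755 - (-833888)/(-28 - 1*(-45))) = (-2 + (1/32)*4056196) - (755 - (-833888)/(-28 + 45)) = (-2 + 1014049/8) - (755 - (-833888)/17) = 1014033/8 - (755 - (-833888)/17) = 1014033/8 - (755 - 1133*(-736/17)) = 1014033/8 - (755 + 833888/17) = 1014033/8 - 1*846723/17 = 1014033/8 - 846723/17 = 10464777/136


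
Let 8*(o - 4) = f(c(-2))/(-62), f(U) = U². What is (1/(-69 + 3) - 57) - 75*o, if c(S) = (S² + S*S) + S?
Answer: -1438631/4092 ≈ -351.57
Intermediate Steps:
c(S) = S + 2*S² (c(S) = (S² + S²) + S = 2*S² + S = S + 2*S²)
o = 487/124 (o = 4 + ((-2*(1 + 2*(-2)))²/(-62))/8 = 4 + ((-2*(1 - 4))²*(-1/62))/8 = 4 + ((-2*(-3))²*(-1/62))/8 = 4 + (6²*(-1/62))/8 = 4 + (36*(-1/62))/8 = 4 + (⅛)*(-18/31) = 4 - 9/124 = 487/124 ≈ 3.9274)
(1/(-69 + 3) - 57) - 75*o = (1/(-69 + 3) - 57) - 75*487/124 = (1/(-66) - 57) - 36525/124 = (-1/66 - 57) - 36525/124 = -3763/66 - 36525/124 = -1438631/4092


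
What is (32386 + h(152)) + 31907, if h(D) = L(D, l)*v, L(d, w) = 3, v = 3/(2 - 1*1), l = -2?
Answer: 64302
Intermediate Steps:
v = 3 (v = 3/(2 - 1) = 3/1 = 3*1 = 3)
h(D) = 9 (h(D) = 3*3 = 9)
(32386 + h(152)) + 31907 = (32386 + 9) + 31907 = 32395 + 31907 = 64302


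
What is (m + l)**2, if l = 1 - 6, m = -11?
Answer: 256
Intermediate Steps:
l = -5
(m + l)**2 = (-11 - 5)**2 = (-16)**2 = 256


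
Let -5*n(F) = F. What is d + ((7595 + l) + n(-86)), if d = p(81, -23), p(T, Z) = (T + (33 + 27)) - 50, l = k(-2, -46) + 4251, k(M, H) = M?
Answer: 59761/5 ≈ 11952.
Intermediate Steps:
l = 4249 (l = -2 + 4251 = 4249)
p(T, Z) = 10 + T (p(T, Z) = (T + 60) - 50 = (60 + T) - 50 = 10 + T)
d = 91 (d = 10 + 81 = 91)
n(F) = -F/5
d + ((7595 + l) + n(-86)) = 91 + ((7595 + 4249) - ⅕*(-86)) = 91 + (11844 + 86/5) = 91 + 59306/5 = 59761/5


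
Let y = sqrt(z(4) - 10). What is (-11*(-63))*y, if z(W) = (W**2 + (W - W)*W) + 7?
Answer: 693*sqrt(13) ≈ 2498.6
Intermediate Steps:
z(W) = 7 + W**2 (z(W) = (W**2 + 0*W) + 7 = (W**2 + 0) + 7 = W**2 + 7 = 7 + W**2)
y = sqrt(13) (y = sqrt((7 + 4**2) - 10) = sqrt((7 + 16) - 10) = sqrt(23 - 10) = sqrt(13) ≈ 3.6056)
(-11*(-63))*y = (-11*(-63))*sqrt(13) = 693*sqrt(13)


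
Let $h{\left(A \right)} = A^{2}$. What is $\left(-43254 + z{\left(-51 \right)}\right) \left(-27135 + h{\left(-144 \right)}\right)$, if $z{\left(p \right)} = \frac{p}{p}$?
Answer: $276775947$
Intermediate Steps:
$z{\left(p \right)} = 1$
$\left(-43254 + z{\left(-51 \right)}\right) \left(-27135 + h{\left(-144 \right)}\right) = \left(-43254 + 1\right) \left(-27135 + \left(-144\right)^{2}\right) = - 43253 \left(-27135 + 20736\right) = \left(-43253\right) \left(-6399\right) = 276775947$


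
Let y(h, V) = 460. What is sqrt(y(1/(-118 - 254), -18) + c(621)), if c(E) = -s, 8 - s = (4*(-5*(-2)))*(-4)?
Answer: 2*sqrt(73) ≈ 17.088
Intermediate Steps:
s = 168 (s = 8 - 4*(-5*(-2))*(-4) = 8 - 4*10*(-4) = 8 - 40*(-4) = 8 - 1*(-160) = 8 + 160 = 168)
c(E) = -168 (c(E) = -1*168 = -168)
sqrt(y(1/(-118 - 254), -18) + c(621)) = sqrt(460 - 168) = sqrt(292) = 2*sqrt(73)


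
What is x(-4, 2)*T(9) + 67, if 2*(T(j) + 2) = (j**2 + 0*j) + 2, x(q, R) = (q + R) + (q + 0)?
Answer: -170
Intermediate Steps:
x(q, R) = R + 2*q (x(q, R) = (R + q) + q = R + 2*q)
T(j) = -1 + j**2/2 (T(j) = -2 + ((j**2 + 0*j) + 2)/2 = -2 + ((j**2 + 0) + 2)/2 = -2 + (j**2 + 2)/2 = -2 + (2 + j**2)/2 = -2 + (1 + j**2/2) = -1 + j**2/2)
x(-4, 2)*T(9) + 67 = (2 + 2*(-4))*(-1 + (1/2)*9**2) + 67 = (2 - 8)*(-1 + (1/2)*81) + 67 = -6*(-1 + 81/2) + 67 = -6*79/2 + 67 = -237 + 67 = -170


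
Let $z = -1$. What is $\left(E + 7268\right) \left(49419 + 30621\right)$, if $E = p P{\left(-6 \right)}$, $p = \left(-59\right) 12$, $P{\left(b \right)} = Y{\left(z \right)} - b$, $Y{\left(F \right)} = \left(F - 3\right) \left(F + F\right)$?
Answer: $-211625760$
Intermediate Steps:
$Y{\left(F \right)} = 2 F \left(-3 + F\right)$ ($Y{\left(F \right)} = \left(-3 + F\right) 2 F = 2 F \left(-3 + F\right)$)
$P{\left(b \right)} = 8 - b$ ($P{\left(b \right)} = 2 \left(-1\right) \left(-3 - 1\right) - b = 2 \left(-1\right) \left(-4\right) - b = 8 - b$)
$p = -708$
$E = -9912$ ($E = - 708 \left(8 - -6\right) = - 708 \left(8 + 6\right) = \left(-708\right) 14 = -9912$)
$\left(E + 7268\right) \left(49419 + 30621\right) = \left(-9912 + 7268\right) \left(49419 + 30621\right) = \left(-2644\right) 80040 = -211625760$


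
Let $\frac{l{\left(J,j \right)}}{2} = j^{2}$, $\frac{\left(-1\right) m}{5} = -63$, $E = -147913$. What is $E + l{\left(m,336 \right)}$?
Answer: $77879$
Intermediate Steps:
$m = 315$ ($m = \left(-5\right) \left(-63\right) = 315$)
$l{\left(J,j \right)} = 2 j^{2}$
$E + l{\left(m,336 \right)} = -147913 + 2 \cdot 336^{2} = -147913 + 2 \cdot 112896 = -147913 + 225792 = 77879$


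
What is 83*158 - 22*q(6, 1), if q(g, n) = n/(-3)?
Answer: 39364/3 ≈ 13121.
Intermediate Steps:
q(g, n) = -n/3 (q(g, n) = n*(-⅓) = -n/3)
83*158 - 22*q(6, 1) = 83*158 - (-22)/3 = 13114 - 22*(-⅓) = 13114 + 22/3 = 39364/3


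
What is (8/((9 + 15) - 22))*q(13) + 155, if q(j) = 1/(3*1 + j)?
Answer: 621/4 ≈ 155.25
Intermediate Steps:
q(j) = 1/(3 + j)
(8/((9 + 15) - 22))*q(13) + 155 = (8/((9 + 15) - 22))/(3 + 13) + 155 = (8/(24 - 22))/16 + 155 = (8/2)*(1/16) + 155 = (8*(½))*(1/16) + 155 = 4*(1/16) + 155 = ¼ + 155 = 621/4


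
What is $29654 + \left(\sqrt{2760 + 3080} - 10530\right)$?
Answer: $19124 + 4 \sqrt{365} \approx 19200.0$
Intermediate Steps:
$29654 + \left(\sqrt{2760 + 3080} - 10530\right) = 29654 - \left(10530 - \sqrt{5840}\right) = 29654 - \left(10530 - 4 \sqrt{365}\right) = 19124 + 4 \sqrt{365}$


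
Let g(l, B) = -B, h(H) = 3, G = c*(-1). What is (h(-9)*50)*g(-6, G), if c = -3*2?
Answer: -900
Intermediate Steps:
c = -6
G = 6 (G = -6*(-1) = 6)
(h(-9)*50)*g(-6, G) = (3*50)*(-1*6) = 150*(-6) = -900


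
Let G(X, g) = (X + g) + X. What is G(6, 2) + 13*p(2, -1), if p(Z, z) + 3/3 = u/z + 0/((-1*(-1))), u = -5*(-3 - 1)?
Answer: -259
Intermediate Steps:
u = 20 (u = -5*(-4) = 20)
p(Z, z) = -1 + 20/z (p(Z, z) = -1 + (20/z + 0/((-1*(-1)))) = -1 + (20/z + 0/1) = -1 + (20/z + 0*1) = -1 + (20/z + 0) = -1 + 20/z)
G(X, g) = g + 2*X
G(6, 2) + 13*p(2, -1) = (2 + 2*6) + 13*((20 - 1*(-1))/(-1)) = (2 + 12) + 13*(-(20 + 1)) = 14 + 13*(-1*21) = 14 + 13*(-21) = 14 - 273 = -259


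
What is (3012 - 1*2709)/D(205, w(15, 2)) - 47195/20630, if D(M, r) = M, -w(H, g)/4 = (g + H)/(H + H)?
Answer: -684817/845830 ≈ -0.80964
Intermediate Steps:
w(H, g) = -2*(H + g)/H (w(H, g) = -4*(g + H)/(H + H) = -4*(H + g)/(2*H) = -4*(H + g)*1/(2*H) = -2*(H + g)/H)
(3012 - 1*2709)/D(205, w(15, 2)) - 47195/20630 = (3012 - 1*2709)/205 - 47195/20630 = (3012 - 2709)*(1/205) - 47195*1/20630 = 303*(1/205) - 9439/4126 = 303/205 - 9439/4126 = -684817/845830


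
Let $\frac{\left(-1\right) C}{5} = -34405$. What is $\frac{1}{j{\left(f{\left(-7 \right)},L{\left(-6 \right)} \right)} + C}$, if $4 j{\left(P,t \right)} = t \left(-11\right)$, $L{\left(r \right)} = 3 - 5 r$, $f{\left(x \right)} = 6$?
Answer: $\frac{4}{687737} \approx 5.8162 \cdot 10^{-6}$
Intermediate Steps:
$j{\left(P,t \right)} = - \frac{11 t}{4}$ ($j{\left(P,t \right)} = \frac{t \left(-11\right)}{4} = \frac{\left(-11\right) t}{4} = - \frac{11 t}{4}$)
$C = 172025$ ($C = \left(-5\right) \left(-34405\right) = 172025$)
$\frac{1}{j{\left(f{\left(-7 \right)},L{\left(-6 \right)} \right)} + C} = \frac{1}{- \frac{11 \left(3 - -30\right)}{4} + 172025} = \frac{1}{- \frac{11 \left(3 + 30\right)}{4} + 172025} = \frac{1}{\left(- \frac{11}{4}\right) 33 + 172025} = \frac{1}{- \frac{363}{4} + 172025} = \frac{1}{\frac{687737}{4}} = \frac{4}{687737}$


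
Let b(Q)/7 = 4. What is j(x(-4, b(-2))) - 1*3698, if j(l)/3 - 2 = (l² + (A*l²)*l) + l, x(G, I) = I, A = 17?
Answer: 1118296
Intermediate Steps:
b(Q) = 28 (b(Q) = 7*4 = 28)
j(l) = 6 + 3*l + 3*l² + 51*l³ (j(l) = 6 + 3*((l² + (17*l²)*l) + l) = 6 + 3*((l² + 17*l³) + l) = 6 + 3*(l + l² + 17*l³) = 6 + (3*l + 3*l² + 51*l³) = 6 + 3*l + 3*l² + 51*l³)
j(x(-4, b(-2))) - 1*3698 = (6 + 3*28 + 3*28² + 51*28³) - 1*3698 = (6 + 84 + 3*784 + 51*21952) - 3698 = (6 + 84 + 2352 + 1119552) - 3698 = 1121994 - 3698 = 1118296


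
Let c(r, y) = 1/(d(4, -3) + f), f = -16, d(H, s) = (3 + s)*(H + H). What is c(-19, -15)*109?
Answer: -109/16 ≈ -6.8125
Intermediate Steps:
d(H, s) = 2*H*(3 + s) (d(H, s) = (3 + s)*(2*H) = 2*H*(3 + s))
c(r, y) = -1/16 (c(r, y) = 1/(2*4*(3 - 3) - 16) = 1/(2*4*0 - 16) = 1/(0 - 16) = 1/(-16) = -1/16)
c(-19, -15)*109 = -1/16*109 = -109/16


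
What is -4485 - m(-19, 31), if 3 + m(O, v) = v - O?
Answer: -4532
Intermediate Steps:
m(O, v) = -3 + v - O (m(O, v) = -3 + (v - O) = -3 + v - O)
-4485 - m(-19, 31) = -4485 - (-3 + 31 - 1*(-19)) = -4485 - (-3 + 31 + 19) = -4485 - 1*47 = -4485 - 47 = -4532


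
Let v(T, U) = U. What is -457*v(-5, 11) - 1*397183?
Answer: -402210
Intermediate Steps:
-457*v(-5, 11) - 1*397183 = -457*11 - 1*397183 = -5027 - 397183 = -402210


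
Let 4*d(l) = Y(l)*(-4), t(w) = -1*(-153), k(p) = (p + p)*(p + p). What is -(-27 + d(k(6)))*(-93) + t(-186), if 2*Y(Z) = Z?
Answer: -9054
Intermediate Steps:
k(p) = 4*p² (k(p) = (2*p)*(2*p) = 4*p²)
Y(Z) = Z/2
t(w) = 153
d(l) = -l/2 (d(l) = ((l/2)*(-4))/4 = (-2*l)/4 = -l/2)
-(-27 + d(k(6)))*(-93) + t(-186) = -(-27 - 2*6²)*(-93) + 153 = -(-27 - 2*36)*(-93) + 153 = -(-27 - ½*144)*(-93) + 153 = -(-27 - 72)*(-93) + 153 = -(-99)*(-93) + 153 = -1*9207 + 153 = -9207 + 153 = -9054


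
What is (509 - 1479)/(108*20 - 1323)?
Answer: -970/837 ≈ -1.1589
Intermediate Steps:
(509 - 1479)/(108*20 - 1323) = -970/(2160 - 1323) = -970/837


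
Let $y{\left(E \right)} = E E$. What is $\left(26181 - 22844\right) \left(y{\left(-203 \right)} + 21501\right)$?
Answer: $209263270$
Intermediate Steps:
$y{\left(E \right)} = E^{2}$
$\left(26181 - 22844\right) \left(y{\left(-203 \right)} + 21501\right) = \left(26181 - 22844\right) \left(\left(-203\right)^{2} + 21501\right) = 3337 \left(41209 + 21501\right) = 3337 \cdot 62710 = 209263270$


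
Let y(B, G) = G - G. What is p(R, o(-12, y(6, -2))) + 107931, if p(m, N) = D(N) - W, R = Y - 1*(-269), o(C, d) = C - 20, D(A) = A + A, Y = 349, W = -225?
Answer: 108092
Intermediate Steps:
y(B, G) = 0
D(A) = 2*A
o(C, d) = -20 + C
R = 618 (R = 349 - 1*(-269) = 349 + 269 = 618)
p(m, N) = 225 + 2*N (p(m, N) = 2*N - 1*(-225) = 2*N + 225 = 225 + 2*N)
p(R, o(-12, y(6, -2))) + 107931 = (225 + 2*(-20 - 12)) + 107931 = (225 + 2*(-32)) + 107931 = (225 - 64) + 107931 = 161 + 107931 = 108092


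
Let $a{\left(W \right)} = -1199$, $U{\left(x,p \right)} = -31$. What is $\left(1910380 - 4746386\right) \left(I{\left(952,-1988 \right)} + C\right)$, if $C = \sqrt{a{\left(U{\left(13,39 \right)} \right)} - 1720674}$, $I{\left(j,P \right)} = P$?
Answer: $5637979928 - 2836006 i \sqrt{1721873} \approx 5.638 \cdot 10^{9} - 3.7214 \cdot 10^{9} i$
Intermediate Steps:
$C = i \sqrt{1721873}$ ($C = \sqrt{-1199 - 1720674} = \sqrt{-1721873} = i \sqrt{1721873} \approx 1312.2 i$)
$\left(1910380 - 4746386\right) \left(I{\left(952,-1988 \right)} + C\right) = \left(1910380 - 4746386\right) \left(-1988 + i \sqrt{1721873}\right) = - 2836006 \left(-1988 + i \sqrt{1721873}\right) = 5637979928 - 2836006 i \sqrt{1721873}$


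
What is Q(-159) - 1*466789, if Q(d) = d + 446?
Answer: -466502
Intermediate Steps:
Q(d) = 446 + d
Q(-159) - 1*466789 = (446 - 159) - 1*466789 = 287 - 466789 = -466502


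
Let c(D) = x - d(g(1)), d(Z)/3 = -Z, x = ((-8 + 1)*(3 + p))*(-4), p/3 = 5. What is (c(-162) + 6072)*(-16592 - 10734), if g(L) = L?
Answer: -179777754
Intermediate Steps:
p = 15 (p = 3*5 = 15)
x = 504 (x = ((-8 + 1)*(3 + 15))*(-4) = -7*18*(-4) = -126*(-4) = 504)
d(Z) = -3*Z (d(Z) = 3*(-Z) = -3*Z)
c(D) = 507 (c(D) = 504 - (-3) = 504 - 1*(-3) = 504 + 3 = 507)
(c(-162) + 6072)*(-16592 - 10734) = (507 + 6072)*(-16592 - 10734) = 6579*(-27326) = -179777754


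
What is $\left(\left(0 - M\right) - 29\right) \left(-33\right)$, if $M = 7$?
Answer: $1188$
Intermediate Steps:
$\left(\left(0 - M\right) - 29\right) \left(-33\right) = \left(\left(0 - 7\right) - 29\right) \left(-33\right) = \left(-7 - 29\right) \left(-33\right) = \left(-36\right) \left(-33\right) = 1188$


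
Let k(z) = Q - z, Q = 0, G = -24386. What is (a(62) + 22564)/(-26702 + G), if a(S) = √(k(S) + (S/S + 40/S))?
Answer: -5641/12772 - I*√58001/1583728 ≈ -0.44167 - 0.00015207*I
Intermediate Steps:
k(z) = -z (k(z) = 0 - z = -z)
a(S) = √(1 - S + 40/S) (a(S) = √(-S + (S/S + 40/S)) = √(-S + (1 + 40/S)) = √(1 - S + 40/S))
(a(62) + 22564)/(-26702 + G) = (√(1 - 1*62 + 40/62) + 22564)/(-26702 - 24386) = (√(1 - 62 + 40*(1/62)) + 22564)/(-51088) = (√(1 - 62 + 20/31) + 22564)*(-1/51088) = (√(-1871/31) + 22564)*(-1/51088) = (I*√58001/31 + 22564)*(-1/51088) = (22564 + I*√58001/31)*(-1/51088) = -5641/12772 - I*√58001/1583728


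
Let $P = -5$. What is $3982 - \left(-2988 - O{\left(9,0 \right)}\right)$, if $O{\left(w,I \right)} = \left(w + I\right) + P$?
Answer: $6974$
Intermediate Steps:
$O{\left(w,I \right)} = -5 + I + w$ ($O{\left(w,I \right)} = \left(w + I\right) - 5 = \left(I + w\right) - 5 = -5 + I + w$)
$3982 - \left(-2988 - O{\left(9,0 \right)}\right) = 3982 + \left(\left(\left(-5 + 0 + 9\right) + 882\right) - -2106\right) = 3982 + \left(\left(4 + 882\right) + 2106\right) = 3982 + \left(886 + 2106\right) = 3982 + 2992 = 6974$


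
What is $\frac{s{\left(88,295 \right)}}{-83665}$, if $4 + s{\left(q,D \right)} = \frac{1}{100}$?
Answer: $\frac{399}{8366500} \approx 4.769 \cdot 10^{-5}$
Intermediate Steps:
$s{\left(q,D \right)} = - \frac{399}{100}$ ($s{\left(q,D \right)} = -4 + \frac{1}{100} = - \frac{399}{100}$)
$\frac{s{\left(88,295 \right)}}{-83665} = - \frac{399}{100 \left(-83665\right)} = \left(- \frac{399}{100}\right) \left(- \frac{1}{83665}\right) = \frac{399}{8366500}$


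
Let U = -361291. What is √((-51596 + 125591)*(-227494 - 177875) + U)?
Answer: I*√29995640446 ≈ 1.7319e+5*I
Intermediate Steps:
√((-51596 + 125591)*(-227494 - 177875) + U) = √((-51596 + 125591)*(-227494 - 177875) - 361291) = √(73995*(-405369) - 361291) = √(-29995279155 - 361291) = √(-29995640446) = I*√29995640446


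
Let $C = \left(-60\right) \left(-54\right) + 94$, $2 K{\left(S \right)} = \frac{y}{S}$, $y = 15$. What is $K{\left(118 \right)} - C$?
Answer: $- \frac{786809}{236} \approx -3333.9$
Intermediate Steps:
$K{\left(S \right)} = \frac{15}{2 S}$ ($K{\left(S \right)} = \frac{15 \frac{1}{S}}{2} = \frac{15}{2 S}$)
$C = 3334$ ($C = 3240 + 94 = 3334$)
$K{\left(118 \right)} - C = \frac{15}{2 \cdot 118} - 3334 = \frac{15}{2} \cdot \frac{1}{118} - 3334 = \frac{15}{236} - 3334 = - \frac{786809}{236}$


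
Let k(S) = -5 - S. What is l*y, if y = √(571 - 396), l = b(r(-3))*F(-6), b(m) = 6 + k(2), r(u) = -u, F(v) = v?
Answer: 30*√7 ≈ 79.373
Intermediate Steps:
b(m) = -1 (b(m) = 6 + (-5 - 1*2) = 6 + (-5 - 2) = 6 - 7 = -1)
l = 6 (l = -1*(-6) = 6)
y = 5*√7 (y = √175 = 5*√7 ≈ 13.229)
l*y = 6*(5*√7) = 30*√7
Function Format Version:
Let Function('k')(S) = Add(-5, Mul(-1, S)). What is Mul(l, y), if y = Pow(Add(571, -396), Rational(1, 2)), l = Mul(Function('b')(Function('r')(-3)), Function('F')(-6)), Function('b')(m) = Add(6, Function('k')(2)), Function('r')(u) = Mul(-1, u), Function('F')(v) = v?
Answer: Mul(30, Pow(7, Rational(1, 2))) ≈ 79.373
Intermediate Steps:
Function('b')(m) = -1 (Function('b')(m) = Add(6, Add(-5, Mul(-1, 2))) = Add(6, Add(-5, -2)) = Add(6, -7) = -1)
l = 6 (l = Mul(-1, -6) = 6)
y = Mul(5, Pow(7, Rational(1, 2))) (y = Pow(175, Rational(1, 2)) = Mul(5, Pow(7, Rational(1, 2))) ≈ 13.229)
Mul(l, y) = Mul(6, Mul(5, Pow(7, Rational(1, 2)))) = Mul(30, Pow(7, Rational(1, 2)))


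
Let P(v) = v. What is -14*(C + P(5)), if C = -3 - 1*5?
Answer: 42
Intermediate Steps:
C = -8 (C = -3 - 5 = -8)
-14*(C + P(5)) = -14*(-8 + 5) = -14*(-3) = 42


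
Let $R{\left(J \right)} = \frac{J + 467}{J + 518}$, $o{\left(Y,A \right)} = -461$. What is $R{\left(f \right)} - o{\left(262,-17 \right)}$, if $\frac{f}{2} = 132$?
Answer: $\frac{21249}{46} \approx 461.93$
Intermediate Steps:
$f = 264$ ($f = 2 \cdot 132 = 264$)
$R{\left(J \right)} = \frac{467 + J}{518 + J}$
$R{\left(f \right)} - o{\left(262,-17 \right)} = \frac{467 + 264}{518 + 264} - -461 = \frac{1}{782} \cdot 731 + 461 = \frac{43}{46} + 461 = \frac{21249}{46}$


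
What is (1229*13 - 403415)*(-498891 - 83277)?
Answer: 225554005584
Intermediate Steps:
(1229*13 - 403415)*(-498891 - 83277) = (15977 - 403415)*(-582168) = -387438*(-582168) = 225554005584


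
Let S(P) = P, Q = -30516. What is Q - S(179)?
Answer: -30695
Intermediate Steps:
Q - S(179) = -30516 - 1*179 = -30516 - 179 = -30695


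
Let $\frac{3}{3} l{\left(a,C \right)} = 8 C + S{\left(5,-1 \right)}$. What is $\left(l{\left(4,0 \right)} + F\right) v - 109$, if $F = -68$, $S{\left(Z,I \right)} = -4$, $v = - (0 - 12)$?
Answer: $-973$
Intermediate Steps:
$v = 12$ ($v = - (0 - 12) = \left(-1\right) \left(-12\right) = 12$)
$l{\left(a,C \right)} = -4 + 8 C$ ($l{\left(a,C \right)} = 8 C - 4 = -4 + 8 C$)
$\left(l{\left(4,0 \right)} + F\right) v - 109 = \left(\left(-4 + 8 \cdot 0\right) - 68\right) 12 - 109 = \left(\left(-4 + 0\right) - 68\right) 12 - 109 = \left(-4 - 68\right) 12 - 109 = \left(-72\right) 12 - 109 = -864 - 109 = -973$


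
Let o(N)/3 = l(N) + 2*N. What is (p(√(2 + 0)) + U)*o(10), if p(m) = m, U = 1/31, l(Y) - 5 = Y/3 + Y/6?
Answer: 90/31 + 90*√2 ≈ 130.18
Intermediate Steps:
l(Y) = 5 + Y/2 (l(Y) = 5 + (Y/3 + Y/6) = 5 + Y/2)
U = 1/31 ≈ 0.032258
o(N) = 15 + 15*N/2 (o(N) = 3*((5 + N/2) + 2*N) = 3*(5 + 5*N/2) = 15 + 15*N/2)
(p(√(2 + 0)) + U)*o(10) = (√(2 + 0) + 1/31)*(15 + (15/2)*10) = (√2 + 1/31)*(15 + 75) = (1/31 + √2)*90 = 90/31 + 90*√2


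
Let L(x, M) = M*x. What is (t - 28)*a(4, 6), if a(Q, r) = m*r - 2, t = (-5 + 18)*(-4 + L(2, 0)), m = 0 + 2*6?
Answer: -5600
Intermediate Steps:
m = 12 (m = 0 + 12 = 12)
t = -52 (t = (-5 + 18)*(-4 + 0*2) = 13*(-4 + 0) = 13*(-4) = -52)
a(Q, r) = -2 + 12*r (a(Q, r) = 12*r - 2 = -2 + 12*r)
(t - 28)*a(4, 6) = (-52 - 28)*(-2 + 12*6) = -80*(-2 + 72) = -80*70 = -5600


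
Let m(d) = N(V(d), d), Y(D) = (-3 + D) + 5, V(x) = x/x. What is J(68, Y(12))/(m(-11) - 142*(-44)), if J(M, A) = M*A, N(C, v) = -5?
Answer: 952/6243 ≈ 0.15249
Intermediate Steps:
V(x) = 1
Y(D) = 2 + D
m(d) = -5
J(M, A) = A*M
J(68, Y(12))/(m(-11) - 142*(-44)) = ((2 + 12)*68)/(-5 - 142*(-44)) = (14*68)/(-5 + 6248) = 952/6243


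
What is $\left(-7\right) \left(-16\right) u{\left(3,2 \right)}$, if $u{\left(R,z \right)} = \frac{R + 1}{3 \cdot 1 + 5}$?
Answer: $56$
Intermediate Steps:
$u{\left(R,z \right)} = \frac{1}{8} + \frac{R}{8}$ ($u{\left(R,z \right)} = \frac{1 + R}{3 + 5} = \frac{1 + R}{8} = \left(1 + R\right) \frac{1}{8} = \frac{1}{8} + \frac{R}{8}$)
$\left(-7\right) \left(-16\right) u{\left(3,2 \right)} = \left(-7\right) \left(-16\right) \left(\frac{1}{8} + \frac{1}{8} \cdot 3\right) = 112 \left(\frac{1}{8} + \frac{3}{8}\right) = 112 \cdot \frac{1}{2} = 56$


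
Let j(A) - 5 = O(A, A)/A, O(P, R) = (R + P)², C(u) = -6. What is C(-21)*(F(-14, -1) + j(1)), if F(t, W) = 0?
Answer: -54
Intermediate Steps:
O(P, R) = (P + R)²
j(A) = 5 + 4*A (j(A) = 5 + (A + A)²/A = 5 + (2*A)²/A = 5 + (4*A²)/A = 5 + 4*A)
C(-21)*(F(-14, -1) + j(1)) = -6*(0 + (5 + 4*1)) = -6*(0 + (5 + 4)) = -6*(0 + 9) = -6*9 = -54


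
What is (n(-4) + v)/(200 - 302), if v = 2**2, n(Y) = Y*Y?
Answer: -10/51 ≈ -0.19608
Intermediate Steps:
n(Y) = Y**2
v = 4
(n(-4) + v)/(200 - 302) = ((-4)**2 + 4)/(200 - 302) = (16 + 4)/(-102) = 20*(-1/102) = -10/51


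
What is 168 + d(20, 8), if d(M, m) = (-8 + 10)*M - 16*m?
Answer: 80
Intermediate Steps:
d(M, m) = -16*m + 2*M (d(M, m) = 2*M - 16*m = -16*m + 2*M)
168 + d(20, 8) = 168 + (-16*8 + 2*20) = 168 + (-128 + 40) = 168 - 88 = 80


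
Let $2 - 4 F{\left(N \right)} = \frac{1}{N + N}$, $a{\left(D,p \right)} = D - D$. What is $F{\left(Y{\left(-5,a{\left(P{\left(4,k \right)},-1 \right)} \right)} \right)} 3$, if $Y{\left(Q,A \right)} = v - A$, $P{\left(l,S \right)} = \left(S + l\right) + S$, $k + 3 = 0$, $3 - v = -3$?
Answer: $\frac{23}{16} \approx 1.4375$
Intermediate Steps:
$v = 6$ ($v = 3 - -3 = 3 + 3 = 6$)
$k = -3$ ($k = -3 + 0 = -3$)
$P{\left(l,S \right)} = l + 2 S$
$a{\left(D,p \right)} = 0$
$Y{\left(Q,A \right)} = 6 - A$
$F{\left(N \right)} = \frac{1}{2} - \frac{1}{8 N}$ ($F{\left(N \right)} = \frac{1}{2} - \frac{1}{4 \left(N + N\right)} = \frac{1}{2} - \frac{1}{4 \cdot 2 N} = \frac{1}{2} - \frac{\frac{1}{2} \frac{1}{N}}{4} = \frac{1}{2} - \frac{1}{8 N}$)
$F{\left(Y{\left(-5,a{\left(P{\left(4,k \right)},-1 \right)} \right)} \right)} 3 = \frac{-1 + 4 \left(6 - 0\right)}{8 \left(6 - 0\right)} 3 = \frac{-1 + 4 \left(6 + 0\right)}{8 \left(6 + 0\right)} 3 = \frac{-1 + 4 \cdot 6}{8 \cdot 6} \cdot 3 = \frac{1}{8} \cdot \frac{1}{6} \left(-1 + 24\right) 3 = \frac{1}{8} \cdot \frac{1}{6} \cdot 23 \cdot 3 = \frac{23}{48} \cdot 3 = \frac{23}{16}$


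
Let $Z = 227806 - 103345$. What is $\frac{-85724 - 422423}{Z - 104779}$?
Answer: $- \frac{508147}{19682} \approx -25.818$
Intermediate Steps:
$Z = 124461$
$\frac{-85724 - 422423}{Z - 104779} = \frac{-85724 - 422423}{124461 - 104779} = - \frac{508147}{19682}$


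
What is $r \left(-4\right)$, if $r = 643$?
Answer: $-2572$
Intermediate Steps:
$r \left(-4\right) = 643 \left(-4\right) = -2572$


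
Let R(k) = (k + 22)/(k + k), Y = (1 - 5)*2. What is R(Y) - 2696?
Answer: -21575/8 ≈ -2696.9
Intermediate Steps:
Y = -8 (Y = -4*2 = -8)
R(k) = (22 + k)/(2*k) (R(k) = (22 + k)/((2*k)) = (22 + k)*(1/(2*k)) = (22 + k)/(2*k))
R(Y) - 2696 = (½)*(22 - 8)/(-8) - 2696 = (½)*(-⅛)*14 - 2696 = -7/8 - 2696 = -21575/8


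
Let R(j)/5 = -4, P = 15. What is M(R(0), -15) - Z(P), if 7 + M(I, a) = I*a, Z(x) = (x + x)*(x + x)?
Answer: -607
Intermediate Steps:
R(j) = -20 (R(j) = 5*(-4) = -20)
Z(x) = 4*x² (Z(x) = (2*x)*(2*x) = 4*x²)
M(I, a) = -7 + I*a
M(R(0), -15) - Z(P) = (-7 - 20*(-15)) - 4*15² = (-7 + 300) - 4*225 = 293 - 1*900 = 293 - 900 = -607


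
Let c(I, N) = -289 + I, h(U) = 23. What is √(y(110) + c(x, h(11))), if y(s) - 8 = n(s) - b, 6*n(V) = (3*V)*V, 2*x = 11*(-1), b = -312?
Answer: √24302/2 ≈ 77.946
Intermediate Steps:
x = -11/2 (x = (11*(-1))/2 = (½)*(-11) = -11/2 ≈ -5.5000)
n(V) = V²/2 (n(V) = ((3*V)*V)/6 = (3*V²)/6 = V²/2)
y(s) = 320 + s²/2 (y(s) = 8 + (s²/2 - 1*(-312)) = 8 + (s²/2 + 312) = 8 + (312 + s²/2) = 320 + s²/2)
√(y(110) + c(x, h(11))) = √((320 + (½)*110²) + (-289 - 11/2)) = √((320 + (½)*12100) - 589/2) = √((320 + 6050) - 589/2) = √(6370 - 589/2) = √(12151/2) = √24302/2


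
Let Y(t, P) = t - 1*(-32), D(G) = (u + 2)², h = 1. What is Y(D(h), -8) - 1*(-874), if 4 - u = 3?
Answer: 915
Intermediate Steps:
u = 1 (u = 4 - 1*3 = 4 - 3 = 1)
D(G) = 9 (D(G) = (1 + 2)² = 3² = 9)
Y(t, P) = 32 + t (Y(t, P) = t + 32 = 32 + t)
Y(D(h), -8) - 1*(-874) = (32 + 9) - 1*(-874) = 41 + 874 = 915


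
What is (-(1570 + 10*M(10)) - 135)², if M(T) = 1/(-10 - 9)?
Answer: 1048788225/361 ≈ 2.9052e+6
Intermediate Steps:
M(T) = -1/19 (M(T) = 1/(-19) = -1/19)
(-(1570 + 10*M(10)) - 135)² = (-10/(1/(157 - 1/19)) - 135)² = (-10/(1/(2982/19)) - 135)² = (-10/19/2982 - 135)² = (-10*2982/19 - 135)² = (-29820/19 - 135)² = (-32385/19)² = 1048788225/361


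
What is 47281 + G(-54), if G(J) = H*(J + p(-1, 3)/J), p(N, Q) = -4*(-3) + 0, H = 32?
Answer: 409913/9 ≈ 45546.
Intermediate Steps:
p(N, Q) = 12 (p(N, Q) = 12 + 0 = 12)
G(J) = 32*J + 384/J (G(J) = 32*(J + 12/J) = 32*J + 384/J)
47281 + G(-54) = 47281 + (32*(-54) + 384/(-54)) = 47281 + (-1728 + 384*(-1/54)) = 47281 + (-1728 - 64/9) = 47281 - 15616/9 = 409913/9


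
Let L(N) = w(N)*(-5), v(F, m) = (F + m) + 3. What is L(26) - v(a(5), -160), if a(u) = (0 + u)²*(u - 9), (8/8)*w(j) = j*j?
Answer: -3123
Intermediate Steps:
w(j) = j² (w(j) = j*j = j²)
a(u) = u²*(-9 + u)
v(F, m) = 3 + F + m
L(N) = -5*N² (L(N) = N²*(-5) = -5*N²)
L(26) - v(a(5), -160) = -5*26² - (3 + 5²*(-9 + 5) - 160) = -5*676 - (3 + 25*(-4) - 160) = -3380 - (3 - 100 - 160) = -3380 - 1*(-257) = -3380 + 257 = -3123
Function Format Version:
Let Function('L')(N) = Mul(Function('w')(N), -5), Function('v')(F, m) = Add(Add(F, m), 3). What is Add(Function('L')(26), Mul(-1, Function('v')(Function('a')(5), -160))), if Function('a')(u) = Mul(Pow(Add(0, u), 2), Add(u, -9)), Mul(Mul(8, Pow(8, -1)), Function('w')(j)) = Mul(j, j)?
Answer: -3123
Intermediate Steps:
Function('w')(j) = Pow(j, 2) (Function('w')(j) = Mul(j, j) = Pow(j, 2))
Function('a')(u) = Mul(Pow(u, 2), Add(-9, u))
Function('v')(F, m) = Add(3, F, m)
Function('L')(N) = Mul(-5, Pow(N, 2)) (Function('L')(N) = Mul(Pow(N, 2), -5) = Mul(-5, Pow(N, 2)))
Add(Function('L')(26), Mul(-1, Function('v')(Function('a')(5), -160))) = Add(Mul(-5, Pow(26, 2)), Mul(-1, Add(3, Mul(Pow(5, 2), Add(-9, 5)), -160))) = Add(Mul(-5, 676), Mul(-1, Add(3, Mul(25, -4), -160))) = Add(-3380, Mul(-1, Add(3, -100, -160))) = Add(-3380, Mul(-1, -257)) = Add(-3380, 257) = -3123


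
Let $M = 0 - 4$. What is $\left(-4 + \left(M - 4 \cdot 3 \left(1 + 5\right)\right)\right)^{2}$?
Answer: $6400$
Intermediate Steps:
$M = -4$ ($M = 0 - 4 = -4$)
$\left(-4 + \left(M - 4 \cdot 3 \left(1 + 5\right)\right)\right)^{2} = \left(-4 - \left(4 + 4 \cdot 3 \left(1 + 5\right)\right)\right)^{2} = \left(-4 - \left(4 + 4 \cdot 3 \cdot 6\right)\right)^{2} = \left(-4 - 76\right)^{2} = \left(-80\right)^{2} = 6400$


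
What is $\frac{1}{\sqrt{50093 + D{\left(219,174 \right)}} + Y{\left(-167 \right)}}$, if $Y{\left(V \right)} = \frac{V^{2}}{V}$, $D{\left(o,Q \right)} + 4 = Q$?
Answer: $\frac{167}{22374} + \frac{\sqrt{50263}}{22374} \approx 0.017484$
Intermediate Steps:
$D{\left(o,Q \right)} = -4 + Q$
$Y{\left(V \right)} = V$
$\frac{1}{\sqrt{50093 + D{\left(219,174 \right)}} + Y{\left(-167 \right)}} = \frac{1}{\sqrt{50093 + \left(-4 + 174\right)} - 167} = \frac{1}{\sqrt{50093 + 170} - 167} = \frac{1}{\sqrt{50263} - 167} = \frac{1}{-167 + \sqrt{50263}}$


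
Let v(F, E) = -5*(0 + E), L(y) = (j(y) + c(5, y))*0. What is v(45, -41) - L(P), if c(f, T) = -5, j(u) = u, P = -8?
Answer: 205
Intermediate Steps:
L(y) = 0 (L(y) = (y - 5)*0 = (-5 + y)*0 = 0)
v(F, E) = -5*E
v(45, -41) - L(P) = -5*(-41) - 1*0 = 205 + 0 = 205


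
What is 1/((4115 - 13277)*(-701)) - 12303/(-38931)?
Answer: 26338939739/83345587074 ≈ 0.31602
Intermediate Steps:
1/((4115 - 13277)*(-701)) - 12303/(-38931) = -1/701/(-9162) - 12303*(-1/38931) = -1/9162*(-1/701) + 4101/12977 = 1/6422562 + 4101/12977 = 26338939739/83345587074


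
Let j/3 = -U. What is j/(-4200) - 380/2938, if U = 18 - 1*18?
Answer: -190/1469 ≈ -0.12934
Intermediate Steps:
U = 0 (U = 18 - 18 = 0)
j = 0 (j = 3*(-1*0) = 3*0 = 0)
j/(-4200) - 380/2938 = 0/(-4200) - 380/2938 = 0*(-1/4200) - 380*1/2938 = 0 - 190/1469 = -190/1469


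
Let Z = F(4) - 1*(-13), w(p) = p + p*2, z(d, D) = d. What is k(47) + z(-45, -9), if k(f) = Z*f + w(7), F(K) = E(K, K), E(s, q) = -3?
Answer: 446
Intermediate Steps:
F(K) = -3
w(p) = 3*p (w(p) = p + 2*p = 3*p)
Z = 10 (Z = -3 - 1*(-13) = -3 + 13 = 10)
k(f) = 21 + 10*f (k(f) = 10*f + 3*7 = 10*f + 21 = 21 + 10*f)
k(47) + z(-45, -9) = (21 + 10*47) - 45 = (21 + 470) - 45 = 491 - 45 = 446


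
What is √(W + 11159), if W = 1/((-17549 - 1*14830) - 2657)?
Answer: 3*√380497502973/17518 ≈ 105.64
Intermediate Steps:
W = -1/35036 (W = 1/((-17549 - 14830) - 2657) = 1/(-32379 - 2657) = 1/(-35036) = -1/35036 ≈ -2.8542e-5)
√(W + 11159) = √(-1/35036 + 11159) = √(390966723/35036) = 3*√380497502973/17518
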